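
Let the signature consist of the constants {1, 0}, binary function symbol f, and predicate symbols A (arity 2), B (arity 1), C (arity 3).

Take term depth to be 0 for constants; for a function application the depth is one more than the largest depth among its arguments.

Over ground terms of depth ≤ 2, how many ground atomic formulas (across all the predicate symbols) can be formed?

56354

First count ground terms of depth ≤ 2.
Let N_k count ground terms of depth at most k. Each non-constant term of depth ≤ k is some function symbol applied to depth-≤(k−1) arguments, giving N_k = 2 + N_{k-1}^2.
N_0 = 2
N_1 = 2 + 2^2 = 6
N_2 = 2 + 6^2 = 38
So |H| = 38.
Ground atoms are formed by filling each argument slot of a predicate with a term from H, so an r-ary predicate gives |H|^r atoms:
  A: 38^2 = 1444;  B: 38;  C: 38^3 = 54872
Total ground atoms: 1444 + 38 + 54872 = 56354.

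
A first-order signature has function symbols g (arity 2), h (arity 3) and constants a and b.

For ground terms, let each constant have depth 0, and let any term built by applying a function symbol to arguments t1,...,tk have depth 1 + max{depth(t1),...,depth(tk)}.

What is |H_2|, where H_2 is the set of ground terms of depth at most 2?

Let N_k count ground terms of depth at most k. Each non-constant term of depth ≤ k is some function symbol applied to depth-≤(k−1) arguments, giving N_k = 2 + N_{k-1}^2 + N_{k-1}^3.
N_0 = 2
N_1 = 2 + 2^2 + 2^3 = 14
N_2 = 2 + 14^2 + 14^3 = 2942

2942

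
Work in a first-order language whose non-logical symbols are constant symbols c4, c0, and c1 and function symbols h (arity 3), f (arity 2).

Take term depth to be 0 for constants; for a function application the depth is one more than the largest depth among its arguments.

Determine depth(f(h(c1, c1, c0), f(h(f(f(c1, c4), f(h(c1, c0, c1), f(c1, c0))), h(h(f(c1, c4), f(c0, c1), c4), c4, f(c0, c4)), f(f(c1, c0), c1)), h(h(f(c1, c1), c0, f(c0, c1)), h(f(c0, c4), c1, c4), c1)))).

6

depth(h(c1, c1, c0)) = 1 + max(0, 0, 0) = 1
depth(f(c1, c4)) = 1 + max(0, 0) = 1
depth(h(c1, c0, c1)) = 1 + max(0, 0, 0) = 1
depth(f(c1, c0)) = 1 + max(0, 0) = 1
depth(f(h(c1, c0, c1), f(c1, c0))) = 1 + max(1, 1) = 2
depth(f(f(c1, c4), f(h(c1, c0, c1), f(c1, c0)))) = 1 + max(1, 2) = 3
depth(f(c0, c1)) = 1 + max(0, 0) = 1
depth(h(f(c1, c4), f(c0, c1), c4)) = 1 + max(1, 1, 0) = 2
depth(f(c0, c4)) = 1 + max(0, 0) = 1
depth(h(h(f(c1, c4), f(c0, c1), c4), c4, f(c0, c4))) = 1 + max(2, 0, 1) = 3
depth(f(f(c1, c0), c1)) = 1 + max(1, 0) = 2
depth(h(f(f(c1, c4), f(h(c1, c0, c1), f(c1, c0))), h(h(f(c1, c4), f(c0, c1), c4), c4, f(c0, c4)), f(f(c1, c0), c1))) = 1 + max(3, 3, 2) = 4
depth(f(c1, c1)) = 1 + max(0, 0) = 1
depth(h(f(c1, c1), c0, f(c0, c1))) = 1 + max(1, 0, 1) = 2
depth(h(f(c0, c4), c1, c4)) = 1 + max(1, 0, 0) = 2
depth(h(h(f(c1, c1), c0, f(c0, c1)), h(f(c0, c4), c1, c4), c1)) = 1 + max(2, 2, 0) = 3
depth(f(h(f(f(c1, c4), f(h(c1, c0, c1), f(c1, c0))), h(h(f(c1, c4), f(c0, c1), c4), c4, f(c0, c4)), f(f(c1, c0), c1)), h(h(f(c1, c1), c0, f(c0, c1)), h(f(c0, c4), c1, c4), c1))) = 1 + max(4, 3) = 5
depth(f(h(c1, c1, c0), f(h(f(f(c1, c4), f(h(c1, c0, c1), f(c1, c0))), h(h(f(c1, c4), f(c0, c1), c4), c4, f(c0, c4)), f(f(c1, c0), c1)), h(h(f(c1, c1), c0, f(c0, c1)), h(f(c0, c4), c1, c4), c1)))) = 1 + max(1, 5) = 6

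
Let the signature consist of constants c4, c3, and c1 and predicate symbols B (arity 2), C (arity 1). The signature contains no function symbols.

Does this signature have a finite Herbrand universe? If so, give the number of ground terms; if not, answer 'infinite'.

3

There are no function symbols, so every ground term is one of the 3 constants.
The Herbrand universe is {c4, c3, c1}, which is finite with 3 elements.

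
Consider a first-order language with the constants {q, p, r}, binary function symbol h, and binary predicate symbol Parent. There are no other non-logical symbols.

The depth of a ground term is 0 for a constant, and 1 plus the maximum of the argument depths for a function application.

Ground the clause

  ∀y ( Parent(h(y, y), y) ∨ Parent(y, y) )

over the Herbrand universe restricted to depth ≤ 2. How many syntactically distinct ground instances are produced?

Ground terms of depth ≤ 2:
  If N_k denotes the number of depth-≤k ground terms, the 3 constants give N_0 = 3, and each function symbol of arity r contributes N_{k-1}^r new terms at level k: N_k = 3 + N_{k-1}^2.
  N_0 = 3
  N_1 = 3 + 3^2 = 12
  N_2 = 3 + 12^2 = 147
So there are 147 ground terms available for substitution.
There is 1 variable to instantiate (y),  occurring in at least one literal, so different choices give different ground instances.
Number of ground instances = 147.

147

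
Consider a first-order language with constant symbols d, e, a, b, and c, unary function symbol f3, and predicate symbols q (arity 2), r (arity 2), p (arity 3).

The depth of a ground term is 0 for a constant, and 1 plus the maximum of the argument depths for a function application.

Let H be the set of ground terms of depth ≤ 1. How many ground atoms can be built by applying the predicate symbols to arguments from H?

1200

First count ground terms of depth ≤ 1.
Let N_k count ground terms of depth at most k. Each non-constant term of depth ≤ k is some function symbol applied to depth-≤(k−1) arguments, giving N_k = 5 + N_{k-1}.
N_0 = 5
N_1 = 5 + 5 = 10
So |H| = 10.
A ground atom is a predicate applied to a tuple of terms from H, so the count is the sum over predicates of |H|^arity:
  q: 10^2 = 100;  r: 10^2 = 100;  p: 10^3 = 1000
Total ground atoms: 100 + 100 + 1000 = 1200.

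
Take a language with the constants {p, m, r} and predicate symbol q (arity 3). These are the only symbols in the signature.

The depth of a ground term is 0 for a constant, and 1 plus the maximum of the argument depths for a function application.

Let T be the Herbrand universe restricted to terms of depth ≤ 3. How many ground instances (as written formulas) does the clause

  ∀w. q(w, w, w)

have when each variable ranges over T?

3

Ground terms of depth ≤ 3:
  With no function symbols every ground term is a constant, so there are exactly 3 ground terms at every depth bound.
  N_0 = 3
  N_1 = 3
  N_2 = 3
  N_3 = 3
So there are 3 ground terms available for substitution.
The variable w ranges independently over the available ground terms, and distinct assignments produce distinct instances.
Number of ground instances = 3.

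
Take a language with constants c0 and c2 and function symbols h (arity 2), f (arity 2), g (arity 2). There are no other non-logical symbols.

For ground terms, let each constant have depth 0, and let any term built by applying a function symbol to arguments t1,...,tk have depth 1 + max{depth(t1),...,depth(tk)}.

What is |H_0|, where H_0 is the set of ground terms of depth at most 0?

2

If N_k denotes the number of depth-≤k ground terms, the 2 constants give N_0 = 2, and each function symbol of arity r contributes N_{k-1}^r new terms at level k: N_k = 2 + N_{k-1}^2 + N_{k-1}^2 + N_{k-1}^2.
N_0 = 2
Explicitly: c0, c2.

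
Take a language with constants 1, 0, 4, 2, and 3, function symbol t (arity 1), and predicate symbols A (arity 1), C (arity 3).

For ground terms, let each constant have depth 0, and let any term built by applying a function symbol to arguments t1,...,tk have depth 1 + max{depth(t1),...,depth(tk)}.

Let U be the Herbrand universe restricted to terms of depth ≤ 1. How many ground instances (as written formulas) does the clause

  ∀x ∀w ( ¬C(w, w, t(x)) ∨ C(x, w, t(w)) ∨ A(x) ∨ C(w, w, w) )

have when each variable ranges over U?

Ground terms of depth ≤ 1:
  If N_k denotes the number of depth-≤k ground terms, the 5 constants give N_0 = 5, and each function symbol of arity r contributes N_{k-1}^r new terms at level k: N_k = 5 + N_{k-1}.
  N_0 = 5
  N_1 = 5 + 5 = 10
So there are 10 ground terms available for substitution.
The clause has 2 distinct variables (x, w), each appearing in the body. In the free term algebra distinct substitutions yield syntactically distinct ground instances.
Number of ground instances = 10^2 = 100.

100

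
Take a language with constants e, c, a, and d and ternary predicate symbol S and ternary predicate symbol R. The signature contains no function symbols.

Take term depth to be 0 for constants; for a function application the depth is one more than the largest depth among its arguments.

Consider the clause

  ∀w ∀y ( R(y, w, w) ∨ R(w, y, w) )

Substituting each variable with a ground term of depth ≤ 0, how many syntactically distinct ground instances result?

Ground terms of depth ≤ 0:
  With no function symbols every ground term is a constant, so there are exactly 4 ground terms at every depth bound.
  N_0 = 4
  Explicitly: e, c, a, d.
So there are 4 ground terms available for substitution.
The body mentions every one of the 2 quantified variables; since ground terms form a free algebra, no two substitutions collapse to the same formula.
Number of ground instances = 4^2 = 16.

16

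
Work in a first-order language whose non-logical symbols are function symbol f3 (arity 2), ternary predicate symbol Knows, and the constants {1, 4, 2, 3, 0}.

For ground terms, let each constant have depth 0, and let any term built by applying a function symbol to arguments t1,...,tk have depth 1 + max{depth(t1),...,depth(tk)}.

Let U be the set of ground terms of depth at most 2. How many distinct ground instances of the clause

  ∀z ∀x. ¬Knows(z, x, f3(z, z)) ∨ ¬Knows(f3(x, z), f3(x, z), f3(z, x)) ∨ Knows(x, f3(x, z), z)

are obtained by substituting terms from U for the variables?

Ground terms of depth ≤ 2:
  Let N_k count ground terms of depth at most k. Each non-constant term of depth ≤ k is some function symbol applied to depth-≤(k−1) arguments, giving N_k = 5 + N_{k-1}^2.
  N_0 = 5
  N_1 = 5 + 5^2 = 30
  N_2 = 5 + 30^2 = 905
So there are 905 ground terms available for substitution.
There are 2 variables to instantiate (z, x), each occurring in at least one literal, so different choices give different ground instances.
Number of ground instances = 905^2 = 819025.

819025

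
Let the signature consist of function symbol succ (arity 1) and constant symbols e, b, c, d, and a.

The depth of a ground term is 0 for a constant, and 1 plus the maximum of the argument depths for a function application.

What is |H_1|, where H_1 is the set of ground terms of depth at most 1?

Let N_k = |{terms of depth ≤ k}|. Then N_0 = 5 and N_k = 5 + N_{k-1} for k ≥ 1 (one summand per function symbol, arity giving the exponent).
N_0 = 5
N_1 = 5 + 5 = 10
Explicitly: e, b, c, d, a, succ(e), succ(b), succ(c), succ(d), succ(a).

10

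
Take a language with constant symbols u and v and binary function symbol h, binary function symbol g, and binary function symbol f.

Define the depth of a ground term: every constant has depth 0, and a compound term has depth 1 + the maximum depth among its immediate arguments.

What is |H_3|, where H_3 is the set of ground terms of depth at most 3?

Let N_k = |{terms of depth ≤ k}|. Then N_0 = 2 and N_k = 2 + N_{k-1}^2 + N_{k-1}^2 + N_{k-1}^2 for k ≥ 1 (one summand per function symbol, arity giving the exponent).
N_0 = 2
N_1 = 2 + 2^2 + 2^2 + 2^2 = 14
N_2 = 2 + 14^2 + 14^2 + 14^2 = 590
N_3 = 2 + 590^2 + 590^2 + 590^2 = 1044302

1044302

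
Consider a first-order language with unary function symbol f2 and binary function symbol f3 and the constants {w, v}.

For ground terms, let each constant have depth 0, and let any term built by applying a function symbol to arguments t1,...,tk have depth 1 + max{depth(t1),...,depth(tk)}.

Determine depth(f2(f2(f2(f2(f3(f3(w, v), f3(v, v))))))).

depth(f3(w, v)) = 1 + max(0, 0) = 1
depth(f3(v, v)) = 1 + max(0, 0) = 1
depth(f3(f3(w, v), f3(v, v))) = 1 + max(1, 1) = 2
depth(f2(f3(f3(w, v), f3(v, v)))) = 1 + depth(f3(f3(w, v), f3(v, v))) = 1 + 2 = 3
depth(f2(f2(f3(f3(w, v), f3(v, v))))) = 1 + depth(f2(f3(f3(w, v), f3(v, v)))) = 1 + 3 = 4
depth(f2(f2(f2(f3(f3(w, v), f3(v, v)))))) = 1 + depth(f2(f2(f3(f3(w, v), f3(v, v))))) = 1 + 4 = 5
depth(f2(f2(f2(f2(f3(f3(w, v), f3(v, v))))))) = 1 + depth(f2(f2(f2(f3(f3(w, v), f3(v, v)))))) = 1 + 5 = 6

6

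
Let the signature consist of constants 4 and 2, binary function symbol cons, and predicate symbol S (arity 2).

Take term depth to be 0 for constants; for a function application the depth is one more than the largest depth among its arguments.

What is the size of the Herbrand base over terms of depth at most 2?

1444

First count ground terms of depth ≤ 2.
Let N_k count ground terms of depth at most k. Each non-constant term of depth ≤ k is some function symbol applied to depth-≤(k−1) arguments, giving N_k = 2 + N_{k-1}^2.
N_0 = 2
N_1 = 2 + 2^2 = 6
N_2 = 2 + 6^2 = 38
So |H| = 38.
For each predicate symbol, the number of ground atoms is |H| raised to its arity; summing:
  S: 38^2 = 1444
Total ground atoms: 1444.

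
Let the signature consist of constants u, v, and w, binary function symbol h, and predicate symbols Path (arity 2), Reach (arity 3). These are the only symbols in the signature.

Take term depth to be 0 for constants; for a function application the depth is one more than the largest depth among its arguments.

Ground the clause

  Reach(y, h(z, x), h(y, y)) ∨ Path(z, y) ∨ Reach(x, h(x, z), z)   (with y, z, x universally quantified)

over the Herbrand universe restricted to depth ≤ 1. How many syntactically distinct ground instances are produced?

Ground terms of depth ≤ 1:
  Let N_k = |{terms of depth ≤ k}|. Then N_0 = 3 and N_k = 3 + N_{k-1}^2 for k ≥ 1 (one summand per function symbol, arity giving the exponent).
  N_0 = 3
  N_1 = 3 + 3^2 = 12
  Explicitly: u, v, w, h(u, u), h(u, v), h(u, w), h(v, u), h(v, v), h(v, w), h(w, u), h(w, v), h(w, w).
So there are 12 ground terms available for substitution.
The body mentions every one of the 3 quantified variables; since ground terms form a free algebra, no two substitutions collapse to the same formula.
Number of ground instances = 12^3 = 1728.

1728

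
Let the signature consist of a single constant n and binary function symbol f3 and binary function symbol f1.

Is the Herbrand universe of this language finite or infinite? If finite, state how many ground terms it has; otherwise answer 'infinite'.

The signature has at least one function symbol (f3, arity 2) and at least one constant (n).
Iterating f3 gives infinitely many distinct ground terms: n, f3(n, n), f3(f3(n, n), f3(n, n)), ...
So the Herbrand universe is infinite.

infinite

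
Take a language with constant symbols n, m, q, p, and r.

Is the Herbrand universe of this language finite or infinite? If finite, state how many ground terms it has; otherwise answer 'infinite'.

There are no function symbols, so every ground term is one of the 5 constants.
The Herbrand universe is {n, m, q, p, r}, which is finite with 5 elements.

5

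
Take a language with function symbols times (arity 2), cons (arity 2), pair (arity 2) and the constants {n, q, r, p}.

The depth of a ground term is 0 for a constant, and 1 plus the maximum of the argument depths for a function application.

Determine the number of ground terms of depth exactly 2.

Write N_k for the number of ground terms of depth ≤ k. A term of depth ≤ k is either a constant or a function symbol applied to arguments of depth ≤ k−1, so N_k = 4 + N_{k-1}^2 + N_{k-1}^2 + N_{k-1}^2.
N_0 = 4
N_1 = 4 + 4^2 + 4^2 + 4^2 = 52
N_2 = 4 + 52^2 + 52^2 + 52^2 = 8116
Terms of depth exactly 2: N_2 − N_1 = 8116 − 52 = 8064.

8064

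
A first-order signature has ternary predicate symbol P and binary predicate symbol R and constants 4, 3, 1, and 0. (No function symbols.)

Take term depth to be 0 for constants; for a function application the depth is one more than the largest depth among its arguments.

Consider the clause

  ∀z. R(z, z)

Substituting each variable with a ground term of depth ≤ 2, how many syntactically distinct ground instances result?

4

Ground terms of depth ≤ 2:
  With no function symbols every ground term is a constant, so there are exactly 4 ground terms at every depth bound.
  N_0 = 4
  N_1 = 4
  N_2 = 4
  Explicitly: 4, 3, 1, 0.
So there are 4 ground terms available for substitution.
There is 1 variable to instantiate (z),  occurring in at least one literal, so different choices give different ground instances.
Number of ground instances = 4.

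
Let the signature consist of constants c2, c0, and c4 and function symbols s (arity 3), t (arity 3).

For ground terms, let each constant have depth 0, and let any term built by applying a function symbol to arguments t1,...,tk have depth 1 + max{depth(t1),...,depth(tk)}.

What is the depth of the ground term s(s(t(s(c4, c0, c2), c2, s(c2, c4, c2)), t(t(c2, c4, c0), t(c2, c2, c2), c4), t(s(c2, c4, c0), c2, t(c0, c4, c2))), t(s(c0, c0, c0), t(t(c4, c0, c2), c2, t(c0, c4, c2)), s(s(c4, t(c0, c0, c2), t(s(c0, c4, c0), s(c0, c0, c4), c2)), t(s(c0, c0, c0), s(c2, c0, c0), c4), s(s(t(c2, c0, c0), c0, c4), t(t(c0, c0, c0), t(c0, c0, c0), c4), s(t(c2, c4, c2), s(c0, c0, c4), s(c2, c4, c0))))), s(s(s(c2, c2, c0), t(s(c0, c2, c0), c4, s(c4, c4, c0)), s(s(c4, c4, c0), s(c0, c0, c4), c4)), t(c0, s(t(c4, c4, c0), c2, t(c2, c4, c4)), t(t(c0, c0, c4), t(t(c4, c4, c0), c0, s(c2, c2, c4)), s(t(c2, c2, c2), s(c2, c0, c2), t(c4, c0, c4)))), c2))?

depth(s(c4, c0, c2)) = 1 + max(0, 0, 0) = 1
depth(s(c2, c4, c2)) = 1 + max(0, 0, 0) = 1
depth(t(s(c4, c0, c2), c2, s(c2, c4, c2))) = 1 + max(1, 0, 1) = 2
depth(t(c2, c4, c0)) = 1 + max(0, 0, 0) = 1
depth(t(c2, c2, c2)) = 1 + max(0, 0, 0) = 1
depth(t(t(c2, c4, c0), t(c2, c2, c2), c4)) = 1 + max(1, 1, 0) = 2
depth(s(c2, c4, c0)) = 1 + max(0, 0, 0) = 1
depth(t(c0, c4, c2)) = 1 + max(0, 0, 0) = 1
depth(t(s(c2, c4, c0), c2, t(c0, c4, c2))) = 1 + max(1, 0, 1) = 2
depth(s(t(s(c4, c0, c2), c2, s(c2, c4, c2)), t(t(c2, c4, c0), t(c2, c2, c2), c4), t(s(c2, c4, c0), c2, t(c0, c4, c2)))) = 1 + max(2, 2, 2) = 3
depth(s(c0, c0, c0)) = 1 + max(0, 0, 0) = 1
depth(t(c4, c0, c2)) = 1 + max(0, 0, 0) = 1
depth(t(t(c4, c0, c2), c2, t(c0, c4, c2))) = 1 + max(1, 0, 1) = 2
depth(t(c0, c0, c2)) = 1 + max(0, 0, 0) = 1
depth(s(c0, c4, c0)) = 1 + max(0, 0, 0) = 1
depth(s(c0, c0, c4)) = 1 + max(0, 0, 0) = 1
depth(t(s(c0, c4, c0), s(c0, c0, c4), c2)) = 1 + max(1, 1, 0) = 2
depth(s(c4, t(c0, c0, c2), t(s(c0, c4, c0), s(c0, c0, c4), c2))) = 1 + max(0, 1, 2) = 3
depth(s(c2, c0, c0)) = 1 + max(0, 0, 0) = 1
depth(t(s(c0, c0, c0), s(c2, c0, c0), c4)) = 1 + max(1, 1, 0) = 2
depth(t(c2, c0, c0)) = 1 + max(0, 0, 0) = 1
depth(s(t(c2, c0, c0), c0, c4)) = 1 + max(1, 0, 0) = 2
depth(t(c0, c0, c0)) = 1 + max(0, 0, 0) = 1
depth(t(t(c0, c0, c0), t(c0, c0, c0), c4)) = 1 + max(1, 1, 0) = 2
depth(t(c2, c4, c2)) = 1 + max(0, 0, 0) = 1
depth(s(t(c2, c4, c2), s(c0, c0, c4), s(c2, c4, c0))) = 1 + max(1, 1, 1) = 2
depth(s(s(t(c2, c0, c0), c0, c4), t(t(c0, c0, c0), t(c0, c0, c0), c4), s(t(c2, c4, c2), s(c0, c0, c4), s(c2, c4, c0)))) = 1 + max(2, 2, 2) = 3
depth(s(s(c4, t(c0, c0, c2), t(s(c0, c4, c0), s(c0, c0, c4), c2)), t(s(c0, c0, c0), s(c2, c0, c0), c4), s(s(t(c2, c0, c0), c0, c4), t(t(c0, c0, c0), t(c0, c0, c0), c4), s(t(c2, c4, c2), s(c0, c0, c4), s(c2, c4, c0))))) = 1 + max(3, 2, 3) = 4
depth(t(s(c0, c0, c0), t(t(c4, c0, c2), c2, t(c0, c4, c2)), s(s(c4, t(c0, c0, c2), t(s(c0, c4, c0), s(c0, c0, c4), c2)), t(s(c0, c0, c0), s(c2, c0, c0), c4), s(s(t(c2, c0, c0), c0, c4), t(t(c0, c0, c0), t(c0, c0, c0), c4), s(t(c2, c4, c2), s(c0, c0, c4), s(c2, c4, c0)))))) = 1 + max(1, 2, 4) = 5
depth(s(c2, c2, c0)) = 1 + max(0, 0, 0) = 1
depth(s(c0, c2, c0)) = 1 + max(0, 0, 0) = 1
depth(s(c4, c4, c0)) = 1 + max(0, 0, 0) = 1
depth(t(s(c0, c2, c0), c4, s(c4, c4, c0))) = 1 + max(1, 0, 1) = 2
depth(s(s(c4, c4, c0), s(c0, c0, c4), c4)) = 1 + max(1, 1, 0) = 2
depth(s(s(c2, c2, c0), t(s(c0, c2, c0), c4, s(c4, c4, c0)), s(s(c4, c4, c0), s(c0, c0, c4), c4))) = 1 + max(1, 2, 2) = 3
depth(t(c4, c4, c0)) = 1 + max(0, 0, 0) = 1
depth(t(c2, c4, c4)) = 1 + max(0, 0, 0) = 1
depth(s(t(c4, c4, c0), c2, t(c2, c4, c4))) = 1 + max(1, 0, 1) = 2
depth(t(c0, c0, c4)) = 1 + max(0, 0, 0) = 1
depth(s(c2, c2, c4)) = 1 + max(0, 0, 0) = 1
depth(t(t(c4, c4, c0), c0, s(c2, c2, c4))) = 1 + max(1, 0, 1) = 2
depth(s(c2, c0, c2)) = 1 + max(0, 0, 0) = 1
depth(t(c4, c0, c4)) = 1 + max(0, 0, 0) = 1
depth(s(t(c2, c2, c2), s(c2, c0, c2), t(c4, c0, c4))) = 1 + max(1, 1, 1) = 2
depth(t(t(c0, c0, c4), t(t(c4, c4, c0), c0, s(c2, c2, c4)), s(t(c2, c2, c2), s(c2, c0, c2), t(c4, c0, c4)))) = 1 + max(1, 2, 2) = 3
depth(t(c0, s(t(c4, c4, c0), c2, t(c2, c4, c4)), t(t(c0, c0, c4), t(t(c4, c4, c0), c0, s(c2, c2, c4)), s(t(c2, c2, c2), s(c2, c0, c2), t(c4, c0, c4))))) = 1 + max(0, 2, 3) = 4
depth(s(s(s(c2, c2, c0), t(s(c0, c2, c0), c4, s(c4, c4, c0)), s(s(c4, c4, c0), s(c0, c0, c4), c4)), t(c0, s(t(c4, c4, c0), c2, t(c2, c4, c4)), t(t(c0, c0, c4), t(t(c4, c4, c0), c0, s(c2, c2, c4)), s(t(c2, c2, c2), s(c2, c0, c2), t(c4, c0, c4)))), c2)) = 1 + max(3, 4, 0) = 5
depth(s(s(t(s(c4, c0, c2), c2, s(c2, c4, c2)), t(t(c2, c4, c0), t(c2, c2, c2), c4), t(s(c2, c4, c0), c2, t(c0, c4, c2))), t(s(c0, c0, c0), t(t(c4, c0, c2), c2, t(c0, c4, c2)), s(s(c4, t(c0, c0, c2), t(s(c0, c4, c0), s(c0, c0, c4), c2)), t(s(c0, c0, c0), s(c2, c0, c0), c4), s(s(t(c2, c0, c0), c0, c4), t(t(c0, c0, c0), t(c0, c0, c0), c4), s(t(c2, c4, c2), s(c0, c0, c4), s(c2, c4, c0))))), s(s(s(c2, c2, c0), t(s(c0, c2, c0), c4, s(c4, c4, c0)), s(s(c4, c4, c0), s(c0, c0, c4), c4)), t(c0, s(t(c4, c4, c0), c2, t(c2, c4, c4)), t(t(c0, c0, c4), t(t(c4, c4, c0), c0, s(c2, c2, c4)), s(t(c2, c2, c2), s(c2, c0, c2), t(c4, c0, c4)))), c2))) = 1 + max(3, 5, 5) = 6

6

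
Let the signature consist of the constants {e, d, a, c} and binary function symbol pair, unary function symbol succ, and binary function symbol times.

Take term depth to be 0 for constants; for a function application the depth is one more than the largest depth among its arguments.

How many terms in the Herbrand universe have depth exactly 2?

If N_k denotes the number of depth-≤k ground terms, the 4 constants give N_0 = 4, and each function symbol of arity r contributes N_{k-1}^r new terms at level k: N_k = 4 + N_{k-1}^2 + N_{k-1} + N_{k-1}^2.
N_0 = 4
N_1 = 4 + 4^2 + 4 + 4^2 = 40
N_2 = 4 + 40^2 + 40 + 40^2 = 3244
Terms of depth exactly 2: N_2 − N_1 = 3244 − 40 = 3204.

3204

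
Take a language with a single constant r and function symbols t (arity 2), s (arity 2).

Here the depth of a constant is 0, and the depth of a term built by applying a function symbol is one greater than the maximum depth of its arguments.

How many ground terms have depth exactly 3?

Let N_k = |{terms of depth ≤ k}|. Then N_0 = 1 and N_k = 1 + N_{k-1}^2 + N_{k-1}^2 for k ≥ 1 (one summand per function symbol, arity giving the exponent).
N_0 = 1
N_1 = 1 + 1^2 + 1^2 = 3
N_2 = 1 + 3^2 + 3^2 = 19
N_3 = 1 + 19^2 + 19^2 = 723
Terms of depth exactly 3: N_3 − N_2 = 723 − 19 = 704.

704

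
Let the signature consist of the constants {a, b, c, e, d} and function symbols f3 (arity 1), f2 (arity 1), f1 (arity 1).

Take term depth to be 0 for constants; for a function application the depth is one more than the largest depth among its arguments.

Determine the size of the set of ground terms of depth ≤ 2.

65

Count level by level. With function symbols f3/1, f2/1, f1/1, the terms of depth ≤ k are the 5 constants together with each function applied to depth-≤(k−1) tuples, so N_k = 5 + N_{k-1} + N_{k-1} + N_{k-1}.
N_0 = 5
N_1 = 5 + 5 + 5 + 5 = 20
N_2 = 5 + 20 + 20 + 20 = 65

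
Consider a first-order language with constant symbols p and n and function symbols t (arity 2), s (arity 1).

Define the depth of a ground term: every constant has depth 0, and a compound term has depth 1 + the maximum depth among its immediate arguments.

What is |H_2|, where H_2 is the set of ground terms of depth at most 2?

74

Let N_k count ground terms of depth at most k. Each non-constant term of depth ≤ k is some function symbol applied to depth-≤(k−1) arguments, giving N_k = 2 + N_{k-1}^2 + N_{k-1}.
N_0 = 2
N_1 = 2 + 2^2 + 2 = 8
N_2 = 2 + 8^2 + 8 = 74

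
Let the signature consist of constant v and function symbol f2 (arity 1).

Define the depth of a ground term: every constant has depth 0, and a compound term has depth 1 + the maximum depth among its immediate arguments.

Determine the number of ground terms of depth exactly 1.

1

Let N_k = |{terms of depth ≤ k}|. Then N_0 = 1 and N_k = 1 + N_{k-1} for k ≥ 1 (one summand per function symbol, arity giving the exponent).
N_0 = 1
N_1 = 1 + 1 = 2
Terms of depth exactly 1: N_1 − N_0 = 2 − 1 = 1.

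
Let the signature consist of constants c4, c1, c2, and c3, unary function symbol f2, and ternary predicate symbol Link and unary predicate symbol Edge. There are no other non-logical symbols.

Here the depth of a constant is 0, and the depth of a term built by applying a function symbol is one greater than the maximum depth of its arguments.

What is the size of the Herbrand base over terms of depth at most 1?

520

First count ground terms of depth ≤ 1.
Let N_k count ground terms of depth at most k. Each non-constant term of depth ≤ k is some function symbol applied to depth-≤(k−1) arguments, giving N_k = 4 + N_{k-1}.
N_0 = 4
N_1 = 4 + 4 = 8
Explicitly: c4, c1, c2, c3, f2(c4), f2(c1), f2(c2), f2(c3).
So |H| = 8.
Each predicate of arity r yields |H|^r ground atoms (one per choice of an r-tuple from H):
  Link: 8^3 = 512;  Edge: 8
Total ground atoms: 512 + 8 = 520.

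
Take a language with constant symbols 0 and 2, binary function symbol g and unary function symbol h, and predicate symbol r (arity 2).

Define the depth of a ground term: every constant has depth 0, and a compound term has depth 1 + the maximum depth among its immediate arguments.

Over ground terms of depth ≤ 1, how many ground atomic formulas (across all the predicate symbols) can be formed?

64

First count ground terms of depth ≤ 1.
Count level by level. With function symbols g/2, h/1, the terms of depth ≤ k are the 2 constants together with each function applied to depth-≤(k−1) tuples, so N_k = 2 + N_{k-1}^2 + N_{k-1}.
N_0 = 2
N_1 = 2 + 2^2 + 2 = 8
So |H| = 8.
For each predicate symbol, the number of ground atoms is |H| raised to its arity; summing:
  r: 8^2 = 64
Total ground atoms: 64.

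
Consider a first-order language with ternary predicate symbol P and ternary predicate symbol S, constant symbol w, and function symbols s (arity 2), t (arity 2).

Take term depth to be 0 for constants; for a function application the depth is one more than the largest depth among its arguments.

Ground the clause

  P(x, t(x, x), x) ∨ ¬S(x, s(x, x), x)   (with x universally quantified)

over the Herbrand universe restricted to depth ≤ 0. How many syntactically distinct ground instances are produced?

Ground terms of depth ≤ 0:
  If N_k denotes the number of depth-≤k ground terms, the 1 constant gives N_0 = 1, and each function symbol of arity r contributes N_{k-1}^r new terms at level k: N_k = 1 + N_{k-1}^2 + N_{k-1}^2.
  N_0 = 1
  Explicitly: w.
So there is exactly 1 ground term available for substitution.
The variable x ranges independently over the available ground terms, and distinct assignments produce distinct instances.
Number of ground instances = 1.

1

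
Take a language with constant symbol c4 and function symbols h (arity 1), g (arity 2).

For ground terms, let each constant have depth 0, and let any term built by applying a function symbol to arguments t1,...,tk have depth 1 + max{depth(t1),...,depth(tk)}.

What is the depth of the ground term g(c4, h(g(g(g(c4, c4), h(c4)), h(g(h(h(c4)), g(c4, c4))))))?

7

depth(g(c4, c4)) = 1 + max(0, 0) = 1
depth(h(c4)) = 1 + depth(c4) = 1 + 0 = 1
depth(g(g(c4, c4), h(c4))) = 1 + max(1, 1) = 2
depth(h(h(c4))) = 1 + depth(h(c4)) = 1 + 1 = 2
depth(g(h(h(c4)), g(c4, c4))) = 1 + max(2, 1) = 3
depth(h(g(h(h(c4)), g(c4, c4)))) = 1 + depth(g(h(h(c4)), g(c4, c4))) = 1 + 3 = 4
depth(g(g(g(c4, c4), h(c4)), h(g(h(h(c4)), g(c4, c4))))) = 1 + max(2, 4) = 5
depth(h(g(g(g(c4, c4), h(c4)), h(g(h(h(c4)), g(c4, c4)))))) = 1 + depth(g(g(g(c4, c4), h(c4)), h(g(h(h(c4)), g(c4, c4))))) = 1 + 5 = 6
depth(g(c4, h(g(g(g(c4, c4), h(c4)), h(g(h(h(c4)), g(c4, c4))))))) = 1 + max(0, 6) = 7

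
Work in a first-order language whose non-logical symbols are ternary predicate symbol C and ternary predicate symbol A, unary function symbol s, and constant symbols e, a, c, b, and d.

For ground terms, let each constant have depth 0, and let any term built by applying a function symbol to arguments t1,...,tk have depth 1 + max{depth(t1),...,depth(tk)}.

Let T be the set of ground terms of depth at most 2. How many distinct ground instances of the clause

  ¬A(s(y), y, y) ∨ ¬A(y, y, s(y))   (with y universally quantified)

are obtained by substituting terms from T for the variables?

15

Ground terms of depth ≤ 2:
  Let N_k count ground terms of depth at most k. Each non-constant term of depth ≤ k is some function symbol applied to depth-≤(k−1) arguments, giving N_k = 5 + N_{k-1}.
  N_0 = 5
  N_1 = 5 + 5 = 10
  N_2 = 5 + 10 = 15
So there are 15 ground terms available for substitution.
The body mentions the single quantified variable y; since ground terms form a free algebra, no two substitutions collapse to the same formula.
Number of ground instances = 15.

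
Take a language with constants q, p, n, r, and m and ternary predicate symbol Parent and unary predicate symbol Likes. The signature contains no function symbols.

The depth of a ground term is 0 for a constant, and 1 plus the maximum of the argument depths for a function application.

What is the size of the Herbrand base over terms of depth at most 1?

130

First count ground terms of depth ≤ 1.
With no function symbols every ground term is a constant, so there are exactly 5 ground terms at every depth bound.
N_0 = 5
N_1 = 5
Explicitly: q, p, n, r, m.
So |H| = 5.
A ground atom is a predicate applied to a tuple of terms from H, so the count is the sum over predicates of |H|^arity:
  Parent: 5^3 = 125;  Likes: 5
Total ground atoms: 125 + 5 = 130.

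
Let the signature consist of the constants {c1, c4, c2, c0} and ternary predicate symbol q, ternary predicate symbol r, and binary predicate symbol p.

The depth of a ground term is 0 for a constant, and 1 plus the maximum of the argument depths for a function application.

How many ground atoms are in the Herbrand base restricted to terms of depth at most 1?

First count ground terms of depth ≤ 1.
With no function symbols every ground term is a constant, so there are exactly 4 ground terms at every depth bound.
N_0 = 4
N_1 = 4
So |H| = 4.
For each predicate symbol, the number of ground atoms is |H| raised to its arity; summing:
  q: 4^3 = 64;  r: 4^3 = 64;  p: 4^2 = 16
Total ground atoms: 64 + 64 + 16 = 144.

144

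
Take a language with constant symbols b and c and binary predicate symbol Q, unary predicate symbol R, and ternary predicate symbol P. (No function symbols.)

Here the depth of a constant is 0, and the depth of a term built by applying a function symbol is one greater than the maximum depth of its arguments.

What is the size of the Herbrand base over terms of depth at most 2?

14

First count ground terms of depth ≤ 2.
With no function symbols every ground term is a constant, so there are exactly 2 ground terms at every depth bound.
N_0 = 2
N_1 = 2
N_2 = 2
Explicitly: b, c.
So |H| = 2.
Ground atoms are formed by filling each argument slot of a predicate with a term from H, so an r-ary predicate gives |H|^r atoms:
  Q: 2^2 = 4;  R: 2;  P: 2^3 = 8
Total ground atoms: 4 + 2 + 8 = 14.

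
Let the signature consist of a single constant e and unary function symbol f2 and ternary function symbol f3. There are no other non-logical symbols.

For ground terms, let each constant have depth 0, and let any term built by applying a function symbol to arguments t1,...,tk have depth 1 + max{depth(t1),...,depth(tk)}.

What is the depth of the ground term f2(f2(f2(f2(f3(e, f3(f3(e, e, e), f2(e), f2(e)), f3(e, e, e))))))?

depth(f3(e, e, e)) = 1 + max(0, 0, 0) = 1
depth(f2(e)) = 1 + depth(e) = 1 + 0 = 1
depth(f3(f3(e, e, e), f2(e), f2(e))) = 1 + max(1, 1, 1) = 2
depth(f3(e, f3(f3(e, e, e), f2(e), f2(e)), f3(e, e, e))) = 1 + max(0, 2, 1) = 3
depth(f2(f3(e, f3(f3(e, e, e), f2(e), f2(e)), f3(e, e, e)))) = 1 + depth(f3(e, f3(f3(e, e, e), f2(e), f2(e)), f3(e, e, e))) = 1 + 3 = 4
depth(f2(f2(f3(e, f3(f3(e, e, e), f2(e), f2(e)), f3(e, e, e))))) = 1 + depth(f2(f3(e, f3(f3(e, e, e), f2(e), f2(e)), f3(e, e, e)))) = 1 + 4 = 5
depth(f2(f2(f2(f3(e, f3(f3(e, e, e), f2(e), f2(e)), f3(e, e, e)))))) = 1 + depth(f2(f2(f3(e, f3(f3(e, e, e), f2(e), f2(e)), f3(e, e, e))))) = 1 + 5 = 6
depth(f2(f2(f2(f2(f3(e, f3(f3(e, e, e), f2(e), f2(e)), f3(e, e, e))))))) = 1 + depth(f2(f2(f2(f3(e, f3(f3(e, e, e), f2(e), f2(e)), f3(e, e, e)))))) = 1 + 6 = 7

7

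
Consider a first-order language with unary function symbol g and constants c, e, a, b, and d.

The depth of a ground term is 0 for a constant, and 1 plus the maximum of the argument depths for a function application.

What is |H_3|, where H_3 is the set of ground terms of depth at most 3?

20

Let N_k count ground terms of depth at most k. Each non-constant term of depth ≤ k is some function symbol applied to depth-≤(k−1) arguments, giving N_k = 5 + N_{k-1}.
N_0 = 5
N_1 = 5 + 5 = 10
N_2 = 5 + 10 = 15
N_3 = 5 + 15 = 20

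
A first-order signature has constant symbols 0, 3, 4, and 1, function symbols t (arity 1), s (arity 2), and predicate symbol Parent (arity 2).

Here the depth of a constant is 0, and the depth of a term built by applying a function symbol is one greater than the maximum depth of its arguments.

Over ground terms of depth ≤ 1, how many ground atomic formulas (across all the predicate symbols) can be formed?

576

First count ground terms of depth ≤ 1.
If N_k denotes the number of depth-≤k ground terms, the 4 constants give N_0 = 4, and each function symbol of arity r contributes N_{k-1}^r new terms at level k: N_k = 4 + N_{k-1} + N_{k-1}^2.
N_0 = 4
N_1 = 4 + 4 + 4^2 = 24
So |H| = 24.
Each predicate of arity r yields |H|^r ground atoms (one per choice of an r-tuple from H):
  Parent: 24^2 = 576
Total ground atoms: 576.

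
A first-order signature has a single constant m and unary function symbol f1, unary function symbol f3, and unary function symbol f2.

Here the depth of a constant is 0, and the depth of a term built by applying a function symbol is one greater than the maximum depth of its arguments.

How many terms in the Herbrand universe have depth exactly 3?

Count level by level. With function symbols f1/1, f3/1, f2/1, the terms of depth ≤ k are the 1 constant together with each function applied to depth-≤(k−1) tuples, so N_k = 1 + N_{k-1} + N_{k-1} + N_{k-1}.
N_0 = 1
N_1 = 1 + 1 + 1 + 1 = 4
N_2 = 1 + 4 + 4 + 4 = 13
N_3 = 1 + 13 + 13 + 13 = 40
Terms of depth exactly 3: N_3 − N_2 = 40 − 13 = 27.

27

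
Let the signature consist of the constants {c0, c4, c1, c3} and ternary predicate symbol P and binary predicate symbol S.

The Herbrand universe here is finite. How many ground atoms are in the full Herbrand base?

80

With no function symbols, the Herbrand universe is just the 4 constants.
Ground atoms per predicate: P: 4^3 = 64, S: 4^2 = 16.
Herbrand base size = 64 + 16 = 80.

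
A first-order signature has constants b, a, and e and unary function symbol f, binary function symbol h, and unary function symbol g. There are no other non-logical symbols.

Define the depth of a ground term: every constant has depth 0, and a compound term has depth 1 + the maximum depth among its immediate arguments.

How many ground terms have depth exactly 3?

132135

Let N_k count ground terms of depth at most k. Each non-constant term of depth ≤ k is some function symbol applied to depth-≤(k−1) arguments, giving N_k = 3 + N_{k-1} + N_{k-1}^2 + N_{k-1}.
N_0 = 3
N_1 = 3 + 3 + 3^2 + 3 = 18
N_2 = 3 + 18 + 18^2 + 18 = 363
N_3 = 3 + 363 + 363^2 + 363 = 132498
Terms of depth exactly 3: N_3 − N_2 = 132498 − 363 = 132135.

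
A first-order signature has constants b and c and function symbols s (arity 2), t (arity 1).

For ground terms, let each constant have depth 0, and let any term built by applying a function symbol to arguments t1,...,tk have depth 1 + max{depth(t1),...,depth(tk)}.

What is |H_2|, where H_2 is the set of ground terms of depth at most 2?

74

Let N_k count ground terms of depth at most k. Each non-constant term of depth ≤ k is some function symbol applied to depth-≤(k−1) arguments, giving N_k = 2 + N_{k-1}^2 + N_{k-1}.
N_0 = 2
N_1 = 2 + 2^2 + 2 = 8
N_2 = 2 + 8^2 + 8 = 74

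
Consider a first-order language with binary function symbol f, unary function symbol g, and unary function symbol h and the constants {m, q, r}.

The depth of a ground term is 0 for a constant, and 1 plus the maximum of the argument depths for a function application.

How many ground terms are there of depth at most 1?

18

Write N_k for the number of ground terms of depth ≤ k. A term of depth ≤ k is either a constant or a function symbol applied to arguments of depth ≤ k−1, so N_k = 3 + N_{k-1}^2 + N_{k-1} + N_{k-1}.
N_0 = 3
N_1 = 3 + 3^2 + 3 + 3 = 18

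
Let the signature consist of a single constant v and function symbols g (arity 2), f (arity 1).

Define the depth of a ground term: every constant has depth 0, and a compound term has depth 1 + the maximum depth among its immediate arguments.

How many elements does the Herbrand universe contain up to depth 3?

Let N_k = |{terms of depth ≤ k}|. Then N_0 = 1 and N_k = 1 + N_{k-1}^2 + N_{k-1} for k ≥ 1 (one summand per function symbol, arity giving the exponent).
N_0 = 1
N_1 = 1 + 1^2 + 1 = 3
N_2 = 1 + 3^2 + 3 = 13
N_3 = 1 + 13^2 + 13 = 183

183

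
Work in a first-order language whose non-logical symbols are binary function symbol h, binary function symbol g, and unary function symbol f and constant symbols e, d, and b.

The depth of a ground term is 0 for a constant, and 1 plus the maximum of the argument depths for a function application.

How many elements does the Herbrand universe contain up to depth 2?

1179

Count level by level. With function symbols h/2, g/2, f/1, the terms of depth ≤ k are the 3 constants together with each function applied to depth-≤(k−1) tuples, so N_k = 3 + N_{k-1}^2 + N_{k-1}^2 + N_{k-1}.
N_0 = 3
N_1 = 3 + 3^2 + 3^2 + 3 = 24
N_2 = 3 + 24^2 + 24^2 + 24 = 1179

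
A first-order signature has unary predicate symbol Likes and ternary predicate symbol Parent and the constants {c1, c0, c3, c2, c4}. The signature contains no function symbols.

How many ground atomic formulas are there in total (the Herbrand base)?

130

With no function symbols, the Herbrand universe is just the 5 constants.
Ground atoms per predicate: Likes: 5, Parent: 5^3 = 125.
Herbrand base size = 5 + 125 = 130.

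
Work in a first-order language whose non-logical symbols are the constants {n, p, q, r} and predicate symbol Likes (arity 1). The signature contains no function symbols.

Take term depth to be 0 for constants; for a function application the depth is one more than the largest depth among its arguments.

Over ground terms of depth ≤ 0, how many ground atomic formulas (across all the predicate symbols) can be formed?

4

First count ground terms of depth ≤ 0.
With no function symbols every ground term is a constant, so there are exactly 4 ground terms at every depth bound.
N_0 = 4
Explicitly: n, p, q, r.
So |H| = 4.
Each predicate of arity r yields |H|^r ground atoms (one per choice of an r-tuple from H):
  Likes: 4
Total ground atoms: 4.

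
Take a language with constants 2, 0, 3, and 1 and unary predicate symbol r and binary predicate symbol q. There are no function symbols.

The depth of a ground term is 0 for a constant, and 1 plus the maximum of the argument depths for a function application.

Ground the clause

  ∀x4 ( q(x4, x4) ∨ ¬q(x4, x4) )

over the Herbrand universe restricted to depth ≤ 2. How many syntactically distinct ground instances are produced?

4

Ground terms of depth ≤ 2:
  With no function symbols every ground term is a constant, so there are exactly 4 ground terms at every depth bound.
  N_0 = 4
  N_1 = 4
  N_2 = 4
  Explicitly: 2, 0, 3, 1.
So there are 4 ground terms available for substitution.
The clause has 1 distinct variable (x4), which appears in the body. In the free term algebra distinct substitutions yield syntactically distinct ground instances.
Number of ground instances = 4.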